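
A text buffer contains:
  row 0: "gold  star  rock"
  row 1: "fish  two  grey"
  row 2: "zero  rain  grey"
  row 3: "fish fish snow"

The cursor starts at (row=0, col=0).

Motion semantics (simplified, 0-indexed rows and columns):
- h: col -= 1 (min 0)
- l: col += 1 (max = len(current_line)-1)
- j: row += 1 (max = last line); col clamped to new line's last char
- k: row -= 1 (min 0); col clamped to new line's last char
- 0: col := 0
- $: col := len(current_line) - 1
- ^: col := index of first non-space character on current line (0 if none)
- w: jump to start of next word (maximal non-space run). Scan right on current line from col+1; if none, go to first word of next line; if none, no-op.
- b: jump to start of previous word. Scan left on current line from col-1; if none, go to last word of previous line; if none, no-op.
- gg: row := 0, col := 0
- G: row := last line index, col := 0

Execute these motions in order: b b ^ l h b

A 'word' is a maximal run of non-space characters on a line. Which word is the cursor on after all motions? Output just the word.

Answer: gold

Derivation:
After 1 (b): row=0 col=0 char='g'
After 2 (b): row=0 col=0 char='g'
After 3 (^): row=0 col=0 char='g'
After 4 (l): row=0 col=1 char='o'
After 5 (h): row=0 col=0 char='g'
After 6 (b): row=0 col=0 char='g'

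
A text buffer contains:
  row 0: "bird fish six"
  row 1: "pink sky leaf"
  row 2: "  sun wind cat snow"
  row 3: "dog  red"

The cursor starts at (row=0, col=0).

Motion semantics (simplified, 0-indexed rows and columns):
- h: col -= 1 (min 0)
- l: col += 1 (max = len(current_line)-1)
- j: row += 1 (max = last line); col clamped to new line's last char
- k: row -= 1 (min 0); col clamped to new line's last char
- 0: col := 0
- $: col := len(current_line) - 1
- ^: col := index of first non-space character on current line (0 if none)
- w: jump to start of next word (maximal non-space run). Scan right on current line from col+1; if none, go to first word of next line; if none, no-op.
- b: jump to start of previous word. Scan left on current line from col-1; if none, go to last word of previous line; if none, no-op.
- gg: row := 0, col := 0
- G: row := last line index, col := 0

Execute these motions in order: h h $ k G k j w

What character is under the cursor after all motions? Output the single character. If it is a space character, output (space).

After 1 (h): row=0 col=0 char='b'
After 2 (h): row=0 col=0 char='b'
After 3 ($): row=0 col=12 char='x'
After 4 (k): row=0 col=12 char='x'
After 5 (G): row=3 col=0 char='d'
After 6 (k): row=2 col=0 char='_'
After 7 (j): row=3 col=0 char='d'
After 8 (w): row=3 col=5 char='r'

Answer: r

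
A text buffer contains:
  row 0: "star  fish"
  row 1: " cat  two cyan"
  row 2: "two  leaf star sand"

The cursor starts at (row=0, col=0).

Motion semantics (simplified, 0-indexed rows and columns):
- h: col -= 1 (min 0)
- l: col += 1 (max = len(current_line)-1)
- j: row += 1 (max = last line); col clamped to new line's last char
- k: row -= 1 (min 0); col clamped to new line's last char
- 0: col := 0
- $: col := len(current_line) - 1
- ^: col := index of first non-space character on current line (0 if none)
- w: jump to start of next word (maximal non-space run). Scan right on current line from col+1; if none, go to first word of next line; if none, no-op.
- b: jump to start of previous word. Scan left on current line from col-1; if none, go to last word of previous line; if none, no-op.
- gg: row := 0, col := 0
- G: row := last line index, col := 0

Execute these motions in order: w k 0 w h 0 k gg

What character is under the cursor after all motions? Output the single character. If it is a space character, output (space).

Answer: s

Derivation:
After 1 (w): row=0 col=6 char='f'
After 2 (k): row=0 col=6 char='f'
After 3 (0): row=0 col=0 char='s'
After 4 (w): row=0 col=6 char='f'
After 5 (h): row=0 col=5 char='_'
After 6 (0): row=0 col=0 char='s'
After 7 (k): row=0 col=0 char='s'
After 8 (gg): row=0 col=0 char='s'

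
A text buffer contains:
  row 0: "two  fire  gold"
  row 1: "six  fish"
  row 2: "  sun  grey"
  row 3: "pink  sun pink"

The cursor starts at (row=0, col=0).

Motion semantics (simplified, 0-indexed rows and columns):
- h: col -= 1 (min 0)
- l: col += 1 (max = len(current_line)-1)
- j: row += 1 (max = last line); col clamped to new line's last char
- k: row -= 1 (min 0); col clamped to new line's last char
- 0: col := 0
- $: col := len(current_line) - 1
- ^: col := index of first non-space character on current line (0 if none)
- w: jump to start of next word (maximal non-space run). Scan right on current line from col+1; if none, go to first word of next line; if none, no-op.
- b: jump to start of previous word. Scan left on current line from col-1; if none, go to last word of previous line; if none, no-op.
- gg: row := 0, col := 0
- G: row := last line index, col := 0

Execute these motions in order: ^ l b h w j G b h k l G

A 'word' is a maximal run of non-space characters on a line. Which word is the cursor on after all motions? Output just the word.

After 1 (^): row=0 col=0 char='t'
After 2 (l): row=0 col=1 char='w'
After 3 (b): row=0 col=0 char='t'
After 4 (h): row=0 col=0 char='t'
After 5 (w): row=0 col=5 char='f'
After 6 (j): row=1 col=5 char='f'
After 7 (G): row=3 col=0 char='p'
After 8 (b): row=2 col=7 char='g'
After 9 (h): row=2 col=6 char='_'
After 10 (k): row=1 col=6 char='i'
After 11 (l): row=1 col=7 char='s'
After 12 (G): row=3 col=0 char='p'

Answer: pink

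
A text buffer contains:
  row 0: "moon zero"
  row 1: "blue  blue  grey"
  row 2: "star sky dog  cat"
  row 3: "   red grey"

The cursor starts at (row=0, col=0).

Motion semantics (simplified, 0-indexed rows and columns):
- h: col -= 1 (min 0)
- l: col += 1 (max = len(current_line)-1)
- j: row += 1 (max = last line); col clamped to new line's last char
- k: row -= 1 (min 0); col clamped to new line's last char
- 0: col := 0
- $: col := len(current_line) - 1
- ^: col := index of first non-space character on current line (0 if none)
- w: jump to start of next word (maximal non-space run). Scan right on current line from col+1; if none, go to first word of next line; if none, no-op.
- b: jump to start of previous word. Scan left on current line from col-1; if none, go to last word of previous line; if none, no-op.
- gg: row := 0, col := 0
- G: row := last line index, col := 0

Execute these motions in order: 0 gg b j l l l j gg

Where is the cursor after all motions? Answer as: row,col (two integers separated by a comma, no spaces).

Answer: 0,0

Derivation:
After 1 (0): row=0 col=0 char='m'
After 2 (gg): row=0 col=0 char='m'
After 3 (b): row=0 col=0 char='m'
After 4 (j): row=1 col=0 char='b'
After 5 (l): row=1 col=1 char='l'
After 6 (l): row=1 col=2 char='u'
After 7 (l): row=1 col=3 char='e'
After 8 (j): row=2 col=3 char='r'
After 9 (gg): row=0 col=0 char='m'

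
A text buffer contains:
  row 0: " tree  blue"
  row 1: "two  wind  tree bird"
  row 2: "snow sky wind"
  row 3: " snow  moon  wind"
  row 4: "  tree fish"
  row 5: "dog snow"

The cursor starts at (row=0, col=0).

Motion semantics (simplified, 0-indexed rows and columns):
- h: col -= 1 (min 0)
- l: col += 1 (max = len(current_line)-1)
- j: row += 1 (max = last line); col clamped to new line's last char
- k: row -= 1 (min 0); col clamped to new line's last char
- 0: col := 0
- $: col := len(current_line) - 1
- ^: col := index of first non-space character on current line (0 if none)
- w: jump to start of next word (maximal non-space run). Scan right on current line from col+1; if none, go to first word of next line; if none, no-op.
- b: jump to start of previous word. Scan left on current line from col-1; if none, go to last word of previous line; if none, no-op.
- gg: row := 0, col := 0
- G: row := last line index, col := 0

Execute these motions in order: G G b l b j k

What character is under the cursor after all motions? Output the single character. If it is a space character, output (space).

After 1 (G): row=5 col=0 char='d'
After 2 (G): row=5 col=0 char='d'
After 3 (b): row=4 col=7 char='f'
After 4 (l): row=4 col=8 char='i'
After 5 (b): row=4 col=7 char='f'
After 6 (j): row=5 col=7 char='w'
After 7 (k): row=4 col=7 char='f'

Answer: f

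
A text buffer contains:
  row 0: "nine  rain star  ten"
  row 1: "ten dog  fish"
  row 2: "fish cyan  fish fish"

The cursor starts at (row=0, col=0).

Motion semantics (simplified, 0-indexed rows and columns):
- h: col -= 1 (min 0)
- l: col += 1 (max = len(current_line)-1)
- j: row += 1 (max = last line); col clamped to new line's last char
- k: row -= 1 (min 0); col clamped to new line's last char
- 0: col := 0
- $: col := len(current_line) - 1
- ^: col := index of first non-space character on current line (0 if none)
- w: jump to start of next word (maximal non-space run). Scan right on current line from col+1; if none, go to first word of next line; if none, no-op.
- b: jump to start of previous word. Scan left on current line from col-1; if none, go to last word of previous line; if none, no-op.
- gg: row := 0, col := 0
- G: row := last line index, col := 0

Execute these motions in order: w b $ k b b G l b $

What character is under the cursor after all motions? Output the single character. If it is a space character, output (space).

Answer: h

Derivation:
After 1 (w): row=0 col=6 char='r'
After 2 (b): row=0 col=0 char='n'
After 3 ($): row=0 col=19 char='n'
After 4 (k): row=0 col=19 char='n'
After 5 (b): row=0 col=17 char='t'
After 6 (b): row=0 col=11 char='s'
After 7 (G): row=2 col=0 char='f'
After 8 (l): row=2 col=1 char='i'
After 9 (b): row=2 col=0 char='f'
After 10 ($): row=2 col=19 char='h'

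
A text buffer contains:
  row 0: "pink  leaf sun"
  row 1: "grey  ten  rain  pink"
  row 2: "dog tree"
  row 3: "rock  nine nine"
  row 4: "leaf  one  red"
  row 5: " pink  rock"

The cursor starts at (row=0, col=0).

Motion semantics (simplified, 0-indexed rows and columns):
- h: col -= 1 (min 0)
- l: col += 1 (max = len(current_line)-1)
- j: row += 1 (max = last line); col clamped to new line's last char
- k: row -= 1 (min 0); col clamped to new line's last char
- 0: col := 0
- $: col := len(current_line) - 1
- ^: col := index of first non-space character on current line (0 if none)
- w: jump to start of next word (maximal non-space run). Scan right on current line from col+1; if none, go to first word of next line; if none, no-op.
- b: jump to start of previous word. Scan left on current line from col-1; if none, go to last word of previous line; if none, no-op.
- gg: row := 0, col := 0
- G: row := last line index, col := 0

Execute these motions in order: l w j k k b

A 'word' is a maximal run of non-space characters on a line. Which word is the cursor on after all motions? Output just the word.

Answer: pink

Derivation:
After 1 (l): row=0 col=1 char='i'
After 2 (w): row=0 col=6 char='l'
After 3 (j): row=1 col=6 char='t'
After 4 (k): row=0 col=6 char='l'
After 5 (k): row=0 col=6 char='l'
After 6 (b): row=0 col=0 char='p'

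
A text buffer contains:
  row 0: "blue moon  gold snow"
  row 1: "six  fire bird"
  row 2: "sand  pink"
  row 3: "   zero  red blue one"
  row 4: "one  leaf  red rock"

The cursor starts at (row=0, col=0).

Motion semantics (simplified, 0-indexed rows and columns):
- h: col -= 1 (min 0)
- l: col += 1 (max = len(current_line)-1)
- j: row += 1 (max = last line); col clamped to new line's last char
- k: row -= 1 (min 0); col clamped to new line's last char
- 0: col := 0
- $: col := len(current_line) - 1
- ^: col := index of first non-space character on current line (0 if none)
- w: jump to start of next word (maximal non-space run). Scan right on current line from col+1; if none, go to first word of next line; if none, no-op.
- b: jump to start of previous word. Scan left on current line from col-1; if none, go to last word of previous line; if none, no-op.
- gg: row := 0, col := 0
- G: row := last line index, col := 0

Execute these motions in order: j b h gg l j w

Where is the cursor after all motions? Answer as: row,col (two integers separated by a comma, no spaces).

After 1 (j): row=1 col=0 char='s'
After 2 (b): row=0 col=16 char='s'
After 3 (h): row=0 col=15 char='_'
After 4 (gg): row=0 col=0 char='b'
After 5 (l): row=0 col=1 char='l'
After 6 (j): row=1 col=1 char='i'
After 7 (w): row=1 col=5 char='f'

Answer: 1,5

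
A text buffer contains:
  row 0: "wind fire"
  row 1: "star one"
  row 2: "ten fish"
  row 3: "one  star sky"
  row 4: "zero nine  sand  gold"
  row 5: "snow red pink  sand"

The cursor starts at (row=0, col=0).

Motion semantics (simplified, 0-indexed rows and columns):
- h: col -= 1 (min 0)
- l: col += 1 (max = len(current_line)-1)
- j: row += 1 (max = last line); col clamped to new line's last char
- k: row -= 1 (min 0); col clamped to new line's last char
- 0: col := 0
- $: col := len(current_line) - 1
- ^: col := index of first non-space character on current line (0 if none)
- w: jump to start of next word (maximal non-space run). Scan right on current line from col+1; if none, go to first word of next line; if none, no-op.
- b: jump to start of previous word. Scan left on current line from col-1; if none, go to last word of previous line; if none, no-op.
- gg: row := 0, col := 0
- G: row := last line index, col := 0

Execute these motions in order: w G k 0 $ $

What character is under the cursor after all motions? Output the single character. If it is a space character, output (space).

Answer: d

Derivation:
After 1 (w): row=0 col=5 char='f'
After 2 (G): row=5 col=0 char='s'
After 3 (k): row=4 col=0 char='z'
After 4 (0): row=4 col=0 char='z'
After 5 ($): row=4 col=20 char='d'
After 6 ($): row=4 col=20 char='d'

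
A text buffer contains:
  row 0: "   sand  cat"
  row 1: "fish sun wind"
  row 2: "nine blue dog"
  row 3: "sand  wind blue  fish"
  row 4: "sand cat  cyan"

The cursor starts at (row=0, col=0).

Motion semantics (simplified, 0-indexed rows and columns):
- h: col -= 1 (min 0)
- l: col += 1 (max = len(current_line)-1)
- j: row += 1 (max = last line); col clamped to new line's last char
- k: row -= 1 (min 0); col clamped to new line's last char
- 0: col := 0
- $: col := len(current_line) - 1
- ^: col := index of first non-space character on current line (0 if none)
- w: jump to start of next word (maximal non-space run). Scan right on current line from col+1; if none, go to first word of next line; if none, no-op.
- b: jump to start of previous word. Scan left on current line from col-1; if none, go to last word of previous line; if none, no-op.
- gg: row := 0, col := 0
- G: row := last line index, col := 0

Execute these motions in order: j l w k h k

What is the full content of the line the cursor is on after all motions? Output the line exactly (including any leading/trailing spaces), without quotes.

Answer:    sand  cat

Derivation:
After 1 (j): row=1 col=0 char='f'
After 2 (l): row=1 col=1 char='i'
After 3 (w): row=1 col=5 char='s'
After 4 (k): row=0 col=5 char='n'
After 5 (h): row=0 col=4 char='a'
After 6 (k): row=0 col=4 char='a'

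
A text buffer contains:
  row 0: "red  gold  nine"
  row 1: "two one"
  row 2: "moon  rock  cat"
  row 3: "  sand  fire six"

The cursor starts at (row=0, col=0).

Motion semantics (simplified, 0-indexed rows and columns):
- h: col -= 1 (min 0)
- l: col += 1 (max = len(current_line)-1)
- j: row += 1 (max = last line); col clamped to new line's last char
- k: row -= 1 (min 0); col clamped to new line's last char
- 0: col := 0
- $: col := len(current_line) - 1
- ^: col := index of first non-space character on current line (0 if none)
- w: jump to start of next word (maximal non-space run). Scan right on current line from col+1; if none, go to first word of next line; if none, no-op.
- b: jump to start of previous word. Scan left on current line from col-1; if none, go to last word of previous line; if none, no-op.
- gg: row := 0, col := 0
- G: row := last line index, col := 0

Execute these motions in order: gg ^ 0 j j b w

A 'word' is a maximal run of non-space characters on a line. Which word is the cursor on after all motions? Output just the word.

After 1 (gg): row=0 col=0 char='r'
After 2 (^): row=0 col=0 char='r'
After 3 (0): row=0 col=0 char='r'
After 4 (j): row=1 col=0 char='t'
After 5 (j): row=2 col=0 char='m'
After 6 (b): row=1 col=4 char='o'
After 7 (w): row=2 col=0 char='m'

Answer: moon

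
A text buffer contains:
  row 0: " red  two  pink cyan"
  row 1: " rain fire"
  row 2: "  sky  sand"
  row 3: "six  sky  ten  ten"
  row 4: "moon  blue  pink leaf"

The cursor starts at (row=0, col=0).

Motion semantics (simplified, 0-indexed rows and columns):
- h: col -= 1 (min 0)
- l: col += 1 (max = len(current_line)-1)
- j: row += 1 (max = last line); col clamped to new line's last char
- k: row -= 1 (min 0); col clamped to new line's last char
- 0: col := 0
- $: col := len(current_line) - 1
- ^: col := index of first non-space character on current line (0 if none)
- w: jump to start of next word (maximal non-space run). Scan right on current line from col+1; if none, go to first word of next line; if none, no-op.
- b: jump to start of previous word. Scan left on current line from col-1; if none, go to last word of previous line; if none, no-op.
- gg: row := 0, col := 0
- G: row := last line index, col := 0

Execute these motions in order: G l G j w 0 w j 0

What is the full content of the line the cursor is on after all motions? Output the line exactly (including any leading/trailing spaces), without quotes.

After 1 (G): row=4 col=0 char='m'
After 2 (l): row=4 col=1 char='o'
After 3 (G): row=4 col=0 char='m'
After 4 (j): row=4 col=0 char='m'
After 5 (w): row=4 col=6 char='b'
After 6 (0): row=4 col=0 char='m'
After 7 (w): row=4 col=6 char='b'
After 8 (j): row=4 col=6 char='b'
After 9 (0): row=4 col=0 char='m'

Answer: moon  blue  pink leaf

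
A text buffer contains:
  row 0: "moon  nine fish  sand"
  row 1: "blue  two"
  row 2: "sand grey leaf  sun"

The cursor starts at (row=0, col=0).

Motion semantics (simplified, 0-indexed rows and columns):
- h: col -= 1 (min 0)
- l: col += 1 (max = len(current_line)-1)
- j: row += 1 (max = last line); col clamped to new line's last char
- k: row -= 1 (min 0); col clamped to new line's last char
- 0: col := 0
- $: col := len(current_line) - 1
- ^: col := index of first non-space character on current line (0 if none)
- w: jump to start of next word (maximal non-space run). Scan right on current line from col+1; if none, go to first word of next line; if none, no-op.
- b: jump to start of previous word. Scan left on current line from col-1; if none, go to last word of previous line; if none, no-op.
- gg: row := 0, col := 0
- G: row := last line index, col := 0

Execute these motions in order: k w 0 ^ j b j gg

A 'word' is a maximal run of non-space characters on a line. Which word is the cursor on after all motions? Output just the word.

Answer: moon

Derivation:
After 1 (k): row=0 col=0 char='m'
After 2 (w): row=0 col=6 char='n'
After 3 (0): row=0 col=0 char='m'
After 4 (^): row=0 col=0 char='m'
After 5 (j): row=1 col=0 char='b'
After 6 (b): row=0 col=17 char='s'
After 7 (j): row=1 col=8 char='o'
After 8 (gg): row=0 col=0 char='m'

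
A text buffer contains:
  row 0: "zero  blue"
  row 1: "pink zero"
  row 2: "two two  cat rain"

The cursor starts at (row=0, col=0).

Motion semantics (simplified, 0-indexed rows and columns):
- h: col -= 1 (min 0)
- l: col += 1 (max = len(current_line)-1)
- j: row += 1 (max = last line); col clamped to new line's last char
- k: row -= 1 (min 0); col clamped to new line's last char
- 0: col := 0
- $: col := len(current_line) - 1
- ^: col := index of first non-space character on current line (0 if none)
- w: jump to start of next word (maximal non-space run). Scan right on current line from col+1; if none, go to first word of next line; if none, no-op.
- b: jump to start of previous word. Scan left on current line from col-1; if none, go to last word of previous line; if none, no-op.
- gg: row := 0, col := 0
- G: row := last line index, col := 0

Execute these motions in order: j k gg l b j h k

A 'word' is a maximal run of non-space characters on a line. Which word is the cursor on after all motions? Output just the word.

After 1 (j): row=1 col=0 char='p'
After 2 (k): row=0 col=0 char='z'
After 3 (gg): row=0 col=0 char='z'
After 4 (l): row=0 col=1 char='e'
After 5 (b): row=0 col=0 char='z'
After 6 (j): row=1 col=0 char='p'
After 7 (h): row=1 col=0 char='p'
After 8 (k): row=0 col=0 char='z'

Answer: zero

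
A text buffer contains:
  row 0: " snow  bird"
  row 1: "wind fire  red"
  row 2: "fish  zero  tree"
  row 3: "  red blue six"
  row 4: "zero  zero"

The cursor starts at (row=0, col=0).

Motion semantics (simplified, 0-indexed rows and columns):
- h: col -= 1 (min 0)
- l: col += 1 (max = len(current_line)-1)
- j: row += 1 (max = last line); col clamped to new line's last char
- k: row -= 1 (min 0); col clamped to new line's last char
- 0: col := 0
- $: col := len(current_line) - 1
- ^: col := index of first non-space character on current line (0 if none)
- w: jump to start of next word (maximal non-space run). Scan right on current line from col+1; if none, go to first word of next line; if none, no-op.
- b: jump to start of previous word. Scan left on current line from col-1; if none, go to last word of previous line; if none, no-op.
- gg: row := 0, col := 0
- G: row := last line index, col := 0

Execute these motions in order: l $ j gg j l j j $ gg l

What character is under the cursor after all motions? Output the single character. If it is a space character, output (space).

After 1 (l): row=0 col=1 char='s'
After 2 ($): row=0 col=10 char='d'
After 3 (j): row=1 col=10 char='_'
After 4 (gg): row=0 col=0 char='_'
After 5 (j): row=1 col=0 char='w'
After 6 (l): row=1 col=1 char='i'
After 7 (j): row=2 col=1 char='i'
After 8 (j): row=3 col=1 char='_'
After 9 ($): row=3 col=13 char='x'
After 10 (gg): row=0 col=0 char='_'
After 11 (l): row=0 col=1 char='s'

Answer: s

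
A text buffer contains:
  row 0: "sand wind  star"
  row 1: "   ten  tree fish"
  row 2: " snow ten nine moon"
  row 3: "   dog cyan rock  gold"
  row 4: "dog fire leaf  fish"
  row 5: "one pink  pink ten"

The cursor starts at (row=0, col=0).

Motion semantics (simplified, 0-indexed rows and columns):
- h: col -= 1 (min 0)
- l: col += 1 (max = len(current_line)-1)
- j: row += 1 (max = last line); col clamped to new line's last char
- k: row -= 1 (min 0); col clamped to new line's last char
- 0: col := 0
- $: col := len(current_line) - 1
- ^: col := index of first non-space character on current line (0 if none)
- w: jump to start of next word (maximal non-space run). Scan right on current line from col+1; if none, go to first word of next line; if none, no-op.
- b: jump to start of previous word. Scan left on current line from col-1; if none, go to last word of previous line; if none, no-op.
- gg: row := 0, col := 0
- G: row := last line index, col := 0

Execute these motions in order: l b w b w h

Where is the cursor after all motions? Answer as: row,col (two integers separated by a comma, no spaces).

Answer: 0,4

Derivation:
After 1 (l): row=0 col=1 char='a'
After 2 (b): row=0 col=0 char='s'
After 3 (w): row=0 col=5 char='w'
After 4 (b): row=0 col=0 char='s'
After 5 (w): row=0 col=5 char='w'
After 6 (h): row=0 col=4 char='_'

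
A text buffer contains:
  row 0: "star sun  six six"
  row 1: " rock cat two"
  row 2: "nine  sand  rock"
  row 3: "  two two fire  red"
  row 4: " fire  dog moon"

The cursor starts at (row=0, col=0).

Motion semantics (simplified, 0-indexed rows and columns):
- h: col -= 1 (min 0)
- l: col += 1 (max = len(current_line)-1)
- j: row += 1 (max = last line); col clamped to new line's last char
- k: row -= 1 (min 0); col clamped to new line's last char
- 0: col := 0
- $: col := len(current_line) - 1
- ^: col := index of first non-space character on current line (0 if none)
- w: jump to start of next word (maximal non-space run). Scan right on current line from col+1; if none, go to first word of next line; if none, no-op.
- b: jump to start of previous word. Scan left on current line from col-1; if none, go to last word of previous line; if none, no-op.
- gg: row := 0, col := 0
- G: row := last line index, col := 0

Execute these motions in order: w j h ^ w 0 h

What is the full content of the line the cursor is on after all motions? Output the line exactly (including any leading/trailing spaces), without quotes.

Answer:  rock cat two

Derivation:
After 1 (w): row=0 col=5 char='s'
After 2 (j): row=1 col=5 char='_'
After 3 (h): row=1 col=4 char='k'
After 4 (^): row=1 col=1 char='r'
After 5 (w): row=1 col=6 char='c'
After 6 (0): row=1 col=0 char='_'
After 7 (h): row=1 col=0 char='_'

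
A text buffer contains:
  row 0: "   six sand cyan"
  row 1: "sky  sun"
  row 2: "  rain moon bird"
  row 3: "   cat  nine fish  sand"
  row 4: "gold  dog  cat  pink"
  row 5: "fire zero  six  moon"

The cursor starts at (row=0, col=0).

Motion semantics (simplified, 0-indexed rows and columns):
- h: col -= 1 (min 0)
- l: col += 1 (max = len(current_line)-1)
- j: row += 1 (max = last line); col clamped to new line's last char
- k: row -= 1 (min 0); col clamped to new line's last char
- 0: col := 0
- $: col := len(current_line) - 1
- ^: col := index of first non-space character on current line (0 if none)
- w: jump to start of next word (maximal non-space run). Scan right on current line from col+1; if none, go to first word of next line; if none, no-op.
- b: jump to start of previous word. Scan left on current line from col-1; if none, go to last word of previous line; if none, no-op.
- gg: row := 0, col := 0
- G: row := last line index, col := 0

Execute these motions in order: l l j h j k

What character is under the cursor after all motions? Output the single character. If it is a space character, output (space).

Answer: k

Derivation:
After 1 (l): row=0 col=1 char='_'
After 2 (l): row=0 col=2 char='_'
After 3 (j): row=1 col=2 char='y'
After 4 (h): row=1 col=1 char='k'
After 5 (j): row=2 col=1 char='_'
After 6 (k): row=1 col=1 char='k'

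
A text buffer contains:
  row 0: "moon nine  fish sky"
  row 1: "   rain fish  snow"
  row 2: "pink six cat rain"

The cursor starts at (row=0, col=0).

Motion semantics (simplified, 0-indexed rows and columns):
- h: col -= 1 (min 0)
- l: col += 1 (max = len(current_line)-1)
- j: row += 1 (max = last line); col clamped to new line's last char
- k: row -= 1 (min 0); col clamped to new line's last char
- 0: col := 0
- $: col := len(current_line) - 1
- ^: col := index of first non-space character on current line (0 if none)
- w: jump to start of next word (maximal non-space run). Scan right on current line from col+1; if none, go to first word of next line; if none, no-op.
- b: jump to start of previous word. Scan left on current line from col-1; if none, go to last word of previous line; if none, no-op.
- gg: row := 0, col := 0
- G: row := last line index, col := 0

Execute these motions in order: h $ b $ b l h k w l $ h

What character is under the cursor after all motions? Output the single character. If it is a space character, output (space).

Answer: o

Derivation:
After 1 (h): row=0 col=0 char='m'
After 2 ($): row=0 col=18 char='y'
After 3 (b): row=0 col=16 char='s'
After 4 ($): row=0 col=18 char='y'
After 5 (b): row=0 col=16 char='s'
After 6 (l): row=0 col=17 char='k'
After 7 (h): row=0 col=16 char='s'
After 8 (k): row=0 col=16 char='s'
After 9 (w): row=1 col=3 char='r'
After 10 (l): row=1 col=4 char='a'
After 11 ($): row=1 col=17 char='w'
After 12 (h): row=1 col=16 char='o'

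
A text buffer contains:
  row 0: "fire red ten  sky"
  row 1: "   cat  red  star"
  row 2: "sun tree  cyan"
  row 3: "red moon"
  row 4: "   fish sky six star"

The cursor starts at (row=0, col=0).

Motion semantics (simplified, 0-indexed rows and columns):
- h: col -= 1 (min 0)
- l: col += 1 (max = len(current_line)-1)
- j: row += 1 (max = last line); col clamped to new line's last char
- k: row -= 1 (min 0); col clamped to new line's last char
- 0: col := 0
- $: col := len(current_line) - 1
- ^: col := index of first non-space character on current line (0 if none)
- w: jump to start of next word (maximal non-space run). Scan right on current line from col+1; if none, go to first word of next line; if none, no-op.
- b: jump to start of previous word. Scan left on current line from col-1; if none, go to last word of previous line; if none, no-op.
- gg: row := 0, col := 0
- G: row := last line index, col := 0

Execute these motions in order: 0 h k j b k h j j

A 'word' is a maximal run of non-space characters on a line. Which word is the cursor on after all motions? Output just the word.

Answer: cyan

Derivation:
After 1 (0): row=0 col=0 char='f'
After 2 (h): row=0 col=0 char='f'
After 3 (k): row=0 col=0 char='f'
After 4 (j): row=1 col=0 char='_'
After 5 (b): row=0 col=14 char='s'
After 6 (k): row=0 col=14 char='s'
After 7 (h): row=0 col=13 char='_'
After 8 (j): row=1 col=13 char='s'
After 9 (j): row=2 col=13 char='n'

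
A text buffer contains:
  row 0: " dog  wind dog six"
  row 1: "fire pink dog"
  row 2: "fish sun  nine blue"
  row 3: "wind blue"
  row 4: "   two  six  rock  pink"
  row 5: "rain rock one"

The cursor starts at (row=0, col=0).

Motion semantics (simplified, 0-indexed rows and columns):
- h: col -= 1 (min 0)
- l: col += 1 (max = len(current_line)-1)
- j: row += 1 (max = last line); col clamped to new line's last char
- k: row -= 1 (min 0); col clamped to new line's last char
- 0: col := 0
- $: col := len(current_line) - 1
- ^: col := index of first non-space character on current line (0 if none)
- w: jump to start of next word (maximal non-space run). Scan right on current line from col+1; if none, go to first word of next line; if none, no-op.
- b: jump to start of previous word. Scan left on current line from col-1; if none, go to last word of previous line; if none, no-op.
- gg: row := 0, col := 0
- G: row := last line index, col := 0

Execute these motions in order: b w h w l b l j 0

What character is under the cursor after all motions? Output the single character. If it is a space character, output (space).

After 1 (b): row=0 col=0 char='_'
After 2 (w): row=0 col=1 char='d'
After 3 (h): row=0 col=0 char='_'
After 4 (w): row=0 col=1 char='d'
After 5 (l): row=0 col=2 char='o'
After 6 (b): row=0 col=1 char='d'
After 7 (l): row=0 col=2 char='o'
After 8 (j): row=1 col=2 char='r'
After 9 (0): row=1 col=0 char='f'

Answer: f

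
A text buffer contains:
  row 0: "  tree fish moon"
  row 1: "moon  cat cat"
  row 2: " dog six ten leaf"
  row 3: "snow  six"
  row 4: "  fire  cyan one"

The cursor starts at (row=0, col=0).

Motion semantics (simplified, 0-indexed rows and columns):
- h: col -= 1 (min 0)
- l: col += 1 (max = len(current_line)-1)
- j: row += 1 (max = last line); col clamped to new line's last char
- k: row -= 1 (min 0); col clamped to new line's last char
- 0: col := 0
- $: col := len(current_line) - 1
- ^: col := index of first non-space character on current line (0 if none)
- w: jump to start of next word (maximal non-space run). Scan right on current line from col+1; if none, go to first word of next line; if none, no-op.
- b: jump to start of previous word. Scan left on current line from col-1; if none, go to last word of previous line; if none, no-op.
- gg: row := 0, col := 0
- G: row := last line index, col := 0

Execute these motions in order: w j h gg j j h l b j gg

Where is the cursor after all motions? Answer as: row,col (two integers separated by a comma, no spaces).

Answer: 0,0

Derivation:
After 1 (w): row=0 col=2 char='t'
After 2 (j): row=1 col=2 char='o'
After 3 (h): row=1 col=1 char='o'
After 4 (gg): row=0 col=0 char='_'
After 5 (j): row=1 col=0 char='m'
After 6 (j): row=2 col=0 char='_'
After 7 (h): row=2 col=0 char='_'
After 8 (l): row=2 col=1 char='d'
After 9 (b): row=1 col=10 char='c'
After 10 (j): row=2 col=10 char='e'
After 11 (gg): row=0 col=0 char='_'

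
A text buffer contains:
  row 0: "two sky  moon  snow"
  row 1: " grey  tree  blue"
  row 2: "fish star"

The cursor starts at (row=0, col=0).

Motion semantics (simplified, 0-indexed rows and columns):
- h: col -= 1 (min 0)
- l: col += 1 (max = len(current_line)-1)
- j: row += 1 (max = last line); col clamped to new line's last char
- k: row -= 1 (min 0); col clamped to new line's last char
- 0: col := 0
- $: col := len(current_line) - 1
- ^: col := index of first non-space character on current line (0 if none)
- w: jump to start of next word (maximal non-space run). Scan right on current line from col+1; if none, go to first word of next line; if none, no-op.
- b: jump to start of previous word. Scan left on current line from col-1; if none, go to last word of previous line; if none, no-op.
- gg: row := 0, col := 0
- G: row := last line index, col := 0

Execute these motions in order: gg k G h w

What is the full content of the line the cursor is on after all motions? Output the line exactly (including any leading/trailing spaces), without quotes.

After 1 (gg): row=0 col=0 char='t'
After 2 (k): row=0 col=0 char='t'
After 3 (G): row=2 col=0 char='f'
After 4 (h): row=2 col=0 char='f'
After 5 (w): row=2 col=5 char='s'

Answer: fish star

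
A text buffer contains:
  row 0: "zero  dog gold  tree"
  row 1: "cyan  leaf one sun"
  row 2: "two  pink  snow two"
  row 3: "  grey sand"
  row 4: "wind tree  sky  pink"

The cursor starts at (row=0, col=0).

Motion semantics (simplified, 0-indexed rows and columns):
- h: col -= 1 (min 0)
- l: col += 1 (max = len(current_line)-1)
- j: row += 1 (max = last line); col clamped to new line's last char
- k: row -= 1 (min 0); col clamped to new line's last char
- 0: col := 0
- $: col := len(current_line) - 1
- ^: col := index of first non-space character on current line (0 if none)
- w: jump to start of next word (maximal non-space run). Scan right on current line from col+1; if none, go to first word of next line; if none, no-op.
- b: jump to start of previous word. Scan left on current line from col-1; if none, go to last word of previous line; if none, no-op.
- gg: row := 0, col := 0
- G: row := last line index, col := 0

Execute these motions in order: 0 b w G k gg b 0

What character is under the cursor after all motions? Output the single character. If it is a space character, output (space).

Answer: z

Derivation:
After 1 (0): row=0 col=0 char='z'
After 2 (b): row=0 col=0 char='z'
After 3 (w): row=0 col=6 char='d'
After 4 (G): row=4 col=0 char='w'
After 5 (k): row=3 col=0 char='_'
After 6 (gg): row=0 col=0 char='z'
After 7 (b): row=0 col=0 char='z'
After 8 (0): row=0 col=0 char='z'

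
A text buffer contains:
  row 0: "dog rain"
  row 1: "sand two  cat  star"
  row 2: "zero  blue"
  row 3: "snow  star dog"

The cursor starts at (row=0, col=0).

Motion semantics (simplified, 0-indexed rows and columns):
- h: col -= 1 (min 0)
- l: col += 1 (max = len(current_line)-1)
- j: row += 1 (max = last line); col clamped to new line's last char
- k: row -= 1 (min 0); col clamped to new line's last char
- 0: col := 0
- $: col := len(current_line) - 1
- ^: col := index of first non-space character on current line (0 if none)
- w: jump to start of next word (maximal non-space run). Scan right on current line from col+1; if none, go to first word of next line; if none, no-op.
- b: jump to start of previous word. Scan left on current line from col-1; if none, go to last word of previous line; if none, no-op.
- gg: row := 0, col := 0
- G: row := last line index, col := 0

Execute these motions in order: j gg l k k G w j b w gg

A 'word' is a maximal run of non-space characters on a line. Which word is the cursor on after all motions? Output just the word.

Answer: dog

Derivation:
After 1 (j): row=1 col=0 char='s'
After 2 (gg): row=0 col=0 char='d'
After 3 (l): row=0 col=1 char='o'
After 4 (k): row=0 col=1 char='o'
After 5 (k): row=0 col=1 char='o'
After 6 (G): row=3 col=0 char='s'
After 7 (w): row=3 col=6 char='s'
After 8 (j): row=3 col=6 char='s'
After 9 (b): row=3 col=0 char='s'
After 10 (w): row=3 col=6 char='s'
After 11 (gg): row=0 col=0 char='d'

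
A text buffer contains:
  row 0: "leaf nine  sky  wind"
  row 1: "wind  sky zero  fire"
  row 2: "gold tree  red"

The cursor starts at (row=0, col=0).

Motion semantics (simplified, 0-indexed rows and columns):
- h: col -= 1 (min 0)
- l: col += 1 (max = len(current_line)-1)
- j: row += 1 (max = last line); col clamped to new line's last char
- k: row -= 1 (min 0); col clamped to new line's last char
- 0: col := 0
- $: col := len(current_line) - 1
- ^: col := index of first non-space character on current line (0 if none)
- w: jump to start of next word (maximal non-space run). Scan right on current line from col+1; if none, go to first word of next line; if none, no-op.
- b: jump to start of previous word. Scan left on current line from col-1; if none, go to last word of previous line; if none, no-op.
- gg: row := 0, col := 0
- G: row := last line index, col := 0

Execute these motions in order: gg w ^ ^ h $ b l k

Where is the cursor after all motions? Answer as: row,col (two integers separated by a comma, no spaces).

Answer: 0,17

Derivation:
After 1 (gg): row=0 col=0 char='l'
After 2 (w): row=0 col=5 char='n'
After 3 (^): row=0 col=0 char='l'
After 4 (^): row=0 col=0 char='l'
After 5 (h): row=0 col=0 char='l'
After 6 ($): row=0 col=19 char='d'
After 7 (b): row=0 col=16 char='w'
After 8 (l): row=0 col=17 char='i'
After 9 (k): row=0 col=17 char='i'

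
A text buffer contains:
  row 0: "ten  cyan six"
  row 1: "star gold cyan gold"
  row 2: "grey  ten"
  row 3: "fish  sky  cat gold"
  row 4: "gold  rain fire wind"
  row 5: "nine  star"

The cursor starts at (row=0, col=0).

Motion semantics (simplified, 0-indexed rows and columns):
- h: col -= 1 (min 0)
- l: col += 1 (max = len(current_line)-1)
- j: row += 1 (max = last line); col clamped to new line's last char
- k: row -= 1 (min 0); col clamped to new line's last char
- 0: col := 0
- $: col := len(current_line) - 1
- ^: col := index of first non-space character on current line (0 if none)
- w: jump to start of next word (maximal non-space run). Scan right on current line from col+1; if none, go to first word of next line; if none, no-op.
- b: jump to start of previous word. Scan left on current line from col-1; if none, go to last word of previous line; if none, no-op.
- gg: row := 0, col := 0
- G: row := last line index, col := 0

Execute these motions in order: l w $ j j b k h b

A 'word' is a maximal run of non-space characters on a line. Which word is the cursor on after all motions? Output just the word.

Answer: star

Derivation:
After 1 (l): row=0 col=1 char='e'
After 2 (w): row=0 col=5 char='c'
After 3 ($): row=0 col=12 char='x'
After 4 (j): row=1 col=12 char='a'
After 5 (j): row=2 col=8 char='n'
After 6 (b): row=2 col=6 char='t'
After 7 (k): row=1 col=6 char='o'
After 8 (h): row=1 col=5 char='g'
After 9 (b): row=1 col=0 char='s'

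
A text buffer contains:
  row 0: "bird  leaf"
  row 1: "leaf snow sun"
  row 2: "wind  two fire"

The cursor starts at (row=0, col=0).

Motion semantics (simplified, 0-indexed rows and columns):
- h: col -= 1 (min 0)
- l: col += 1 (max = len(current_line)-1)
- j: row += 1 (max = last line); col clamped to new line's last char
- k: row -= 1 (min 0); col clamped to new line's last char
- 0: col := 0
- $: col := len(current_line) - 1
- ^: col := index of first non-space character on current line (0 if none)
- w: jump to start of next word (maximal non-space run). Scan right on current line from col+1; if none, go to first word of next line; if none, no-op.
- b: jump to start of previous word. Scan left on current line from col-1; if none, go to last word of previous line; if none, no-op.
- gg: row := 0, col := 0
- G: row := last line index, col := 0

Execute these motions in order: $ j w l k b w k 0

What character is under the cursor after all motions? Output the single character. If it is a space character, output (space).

Answer: b

Derivation:
After 1 ($): row=0 col=9 char='f'
After 2 (j): row=1 col=9 char='_'
After 3 (w): row=1 col=10 char='s'
After 4 (l): row=1 col=11 char='u'
After 5 (k): row=0 col=9 char='f'
After 6 (b): row=0 col=6 char='l'
After 7 (w): row=1 col=0 char='l'
After 8 (k): row=0 col=0 char='b'
After 9 (0): row=0 col=0 char='b'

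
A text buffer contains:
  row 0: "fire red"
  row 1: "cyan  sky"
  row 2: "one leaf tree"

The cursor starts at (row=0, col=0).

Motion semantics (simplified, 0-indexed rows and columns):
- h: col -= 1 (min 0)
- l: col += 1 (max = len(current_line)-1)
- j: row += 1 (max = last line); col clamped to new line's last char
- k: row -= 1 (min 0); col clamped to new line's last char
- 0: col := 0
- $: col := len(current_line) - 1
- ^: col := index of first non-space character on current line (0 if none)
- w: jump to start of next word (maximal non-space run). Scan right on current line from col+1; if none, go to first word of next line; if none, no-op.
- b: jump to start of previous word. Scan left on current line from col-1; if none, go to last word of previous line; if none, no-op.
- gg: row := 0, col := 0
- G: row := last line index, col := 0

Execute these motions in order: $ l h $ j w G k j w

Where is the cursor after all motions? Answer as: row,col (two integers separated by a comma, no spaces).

After 1 ($): row=0 col=7 char='d'
After 2 (l): row=0 col=7 char='d'
After 3 (h): row=0 col=6 char='e'
After 4 ($): row=0 col=7 char='d'
After 5 (j): row=1 col=7 char='k'
After 6 (w): row=2 col=0 char='o'
After 7 (G): row=2 col=0 char='o'
After 8 (k): row=1 col=0 char='c'
After 9 (j): row=2 col=0 char='o'
After 10 (w): row=2 col=4 char='l'

Answer: 2,4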